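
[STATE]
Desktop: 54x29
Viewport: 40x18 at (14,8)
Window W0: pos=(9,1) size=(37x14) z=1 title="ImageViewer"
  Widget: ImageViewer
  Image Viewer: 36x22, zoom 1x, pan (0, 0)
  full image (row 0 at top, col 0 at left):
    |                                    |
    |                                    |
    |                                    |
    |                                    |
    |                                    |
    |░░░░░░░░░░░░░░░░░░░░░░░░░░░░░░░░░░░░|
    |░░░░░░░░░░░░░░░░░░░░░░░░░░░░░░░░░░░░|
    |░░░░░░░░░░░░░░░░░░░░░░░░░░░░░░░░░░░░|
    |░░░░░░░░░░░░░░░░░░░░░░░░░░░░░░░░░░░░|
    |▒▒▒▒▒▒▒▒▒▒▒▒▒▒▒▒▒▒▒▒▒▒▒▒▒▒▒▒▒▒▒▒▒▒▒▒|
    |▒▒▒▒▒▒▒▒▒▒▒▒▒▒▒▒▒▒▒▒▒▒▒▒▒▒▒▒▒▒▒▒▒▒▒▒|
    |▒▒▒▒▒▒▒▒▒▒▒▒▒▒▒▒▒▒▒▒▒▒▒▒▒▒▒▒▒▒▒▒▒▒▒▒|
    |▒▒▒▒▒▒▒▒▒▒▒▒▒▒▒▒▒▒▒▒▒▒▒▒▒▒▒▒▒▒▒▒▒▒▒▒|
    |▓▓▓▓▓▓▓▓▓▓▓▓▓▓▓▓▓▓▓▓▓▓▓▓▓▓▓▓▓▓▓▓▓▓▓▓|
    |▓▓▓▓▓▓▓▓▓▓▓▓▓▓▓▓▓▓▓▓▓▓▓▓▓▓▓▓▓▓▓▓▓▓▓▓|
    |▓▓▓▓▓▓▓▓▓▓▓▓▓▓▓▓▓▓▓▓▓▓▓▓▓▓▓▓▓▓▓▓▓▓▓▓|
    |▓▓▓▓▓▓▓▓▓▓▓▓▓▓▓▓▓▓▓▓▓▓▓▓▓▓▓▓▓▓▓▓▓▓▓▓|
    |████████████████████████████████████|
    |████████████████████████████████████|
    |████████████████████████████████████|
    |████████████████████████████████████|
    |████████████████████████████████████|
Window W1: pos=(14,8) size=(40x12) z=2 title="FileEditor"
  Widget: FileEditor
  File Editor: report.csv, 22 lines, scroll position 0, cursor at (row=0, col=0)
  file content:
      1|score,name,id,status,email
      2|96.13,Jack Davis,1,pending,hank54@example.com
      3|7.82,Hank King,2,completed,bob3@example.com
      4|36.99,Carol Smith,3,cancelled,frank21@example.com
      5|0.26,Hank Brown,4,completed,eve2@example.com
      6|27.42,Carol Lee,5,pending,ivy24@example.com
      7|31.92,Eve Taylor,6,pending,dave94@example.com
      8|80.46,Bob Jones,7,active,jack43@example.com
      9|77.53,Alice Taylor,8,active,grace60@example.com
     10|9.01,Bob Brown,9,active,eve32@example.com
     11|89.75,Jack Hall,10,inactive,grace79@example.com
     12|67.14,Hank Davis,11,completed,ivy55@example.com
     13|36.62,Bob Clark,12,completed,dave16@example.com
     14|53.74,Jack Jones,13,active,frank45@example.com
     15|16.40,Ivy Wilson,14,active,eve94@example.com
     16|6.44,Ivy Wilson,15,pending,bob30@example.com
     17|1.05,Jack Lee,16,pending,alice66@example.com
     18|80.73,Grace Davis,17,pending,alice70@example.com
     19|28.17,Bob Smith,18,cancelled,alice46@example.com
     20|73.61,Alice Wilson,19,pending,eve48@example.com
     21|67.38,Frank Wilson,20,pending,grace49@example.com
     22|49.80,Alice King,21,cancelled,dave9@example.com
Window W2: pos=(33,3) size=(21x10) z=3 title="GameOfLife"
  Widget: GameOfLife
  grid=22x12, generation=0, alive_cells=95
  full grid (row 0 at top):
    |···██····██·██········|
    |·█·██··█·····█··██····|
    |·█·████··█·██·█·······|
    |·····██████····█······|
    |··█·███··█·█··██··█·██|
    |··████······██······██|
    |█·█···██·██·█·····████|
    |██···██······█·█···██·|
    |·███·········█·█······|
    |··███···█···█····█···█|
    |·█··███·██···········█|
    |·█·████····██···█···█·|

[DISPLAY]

┏━━━━━━━━━━━━━━━━━━┃·█·███··█·█··██··█·┃
┃ FileEditor       ┃·████······██······┃
┠──────────────────┃·█···██·██·█·····██┃
┃█core,name,id,stat┃█···██······█·█···█┃
┃96.13,Jack Davis,1┗━━━━━━━━━━━━━━━━━━━┛
┃7.82,Hank King,2,completed,bob3@examp░┃
┃36.99,Carol Smith,3,cancelled,frank21░┃
┃0.26,Hank Brown,4,completed,eve2@exam░┃
┃27.42,Carol Lee,5,pending,ivy24@examp░┃
┃31.92,Eve Taylor,6,pending,dave94@exa░┃
┃80.46,Bob Jones,7,active,jack43@examp▼┃
┗━━━━━━━━━━━━━━━━━━━━━━━━━━━━━━━━━━━━━━┛
                                        
                                        
                                        
                                        
                                        
                                        


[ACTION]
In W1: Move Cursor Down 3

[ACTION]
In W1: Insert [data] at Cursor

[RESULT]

┏━━━━━━━━━━━━━━━━━━┃·█·███··█·█··██··█·┃
┃ FileEditor       ┃·████······██······┃
┠──────────────────┃·█···██·██·█·····██┃
┃score,name,id,stat┃█···██······█·█···█┃
┃96.13,Jack Davis,1┗━━━━━━━━━━━━━━━━━━━┛
┃7.82,Hank King,2,completed,bob3@examp░┃
┃data█6.99,Carol Smith,3,cancelled,fra░┃
┃0.26,Hank Brown,4,completed,eve2@exam░┃
┃27.42,Carol Lee,5,pending,ivy24@examp░┃
┃31.92,Eve Taylor,6,pending,dave94@exa░┃
┃80.46,Bob Jones,7,active,jack43@examp▼┃
┗━━━━━━━━━━━━━━━━━━━━━━━━━━━━━━━━━━━━━━┛
                                        
                                        
                                        
                                        
                                        
                                        


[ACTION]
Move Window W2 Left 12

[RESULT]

┏━━━━━━┃·█·███··█·█··██··█·┃━━━━━━━━━━━┓
┃ FileE┃·████······██······┃           ┃
┠──────┃·█···██·██·█·····██┃───────────┨
┃score,┃█···██······█·█···█┃          ▲┃
┃96.13,┗━━━━━━━━━━━━━━━━━━━┛hank54@exa█┃
┃7.82,Hank King,2,completed,bob3@examp░┃
┃data█6.99,Carol Smith,3,cancelled,fra░┃
┃0.26,Hank Brown,4,completed,eve2@exam░┃
┃27.42,Carol Lee,5,pending,ivy24@examp░┃
┃31.92,Eve Taylor,6,pending,dave94@exa░┃
┃80.46,Bob Jones,7,active,jack43@examp▼┃
┗━━━━━━━━━━━━━━━━━━━━━━━━━━━━━━━━━━━━━━┛
                                        
                                        
                                        
                                        
                                        
                                        


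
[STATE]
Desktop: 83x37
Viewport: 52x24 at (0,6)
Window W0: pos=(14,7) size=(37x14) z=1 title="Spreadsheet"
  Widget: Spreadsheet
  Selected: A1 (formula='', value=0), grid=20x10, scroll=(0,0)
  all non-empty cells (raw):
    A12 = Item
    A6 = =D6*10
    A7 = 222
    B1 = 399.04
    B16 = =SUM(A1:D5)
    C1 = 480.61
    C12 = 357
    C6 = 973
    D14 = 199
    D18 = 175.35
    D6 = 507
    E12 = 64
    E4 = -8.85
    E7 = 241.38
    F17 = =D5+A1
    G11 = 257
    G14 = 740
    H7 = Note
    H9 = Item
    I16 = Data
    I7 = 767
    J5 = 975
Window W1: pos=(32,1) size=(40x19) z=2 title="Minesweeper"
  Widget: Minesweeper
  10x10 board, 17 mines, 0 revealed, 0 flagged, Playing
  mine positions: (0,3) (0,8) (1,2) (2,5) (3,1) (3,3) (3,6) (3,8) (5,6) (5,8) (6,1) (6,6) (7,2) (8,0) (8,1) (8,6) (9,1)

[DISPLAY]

                                ┃■■■■■■■■■■         
              ┏━━━━━━━━━━━━━━━━━┃■■■■■■■■■■         
              ┃ Spreadsheet     ┃■■■■■■■■■■         
              ┠─────────────────┃■■■■■■■■■■         
              ┃A1:              ┃■■■■■■■■■■         
              ┃       A       B ┃■■■■■■■■■■         
              ┃-----------------┃■■■■■■■■■■         
              ┃  1      [0]  399┃■■■■■■■■■■         
              ┃  2        0     ┃                   
              ┃  3        0     ┃                   
              ┃  4        0     ┃                   
              ┃  5        0     ┃                   
              ┃  6     5070     ┃                   
              ┃  7      222     ┗━━━━━━━━━━━━━━━━━━━
              ┗━━━━━━━━━━━━━━━━━━━━━━━━━━━━━━━━━━━┛ 
                                                    
                                                    
                                                    
                                                    
                                                    
                                                    
                                                    
                                                    
                                                    


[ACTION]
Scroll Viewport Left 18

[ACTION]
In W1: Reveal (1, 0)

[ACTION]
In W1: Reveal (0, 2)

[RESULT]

                                ┃12■■■■■■■■         
              ┏━━━━━━━━━━━━━━━━━┃■■■■■■■■■■         
              ┃ Spreadsheet     ┃■■■■■■■■■■         
              ┠─────────────────┃■■■■■■■■■■         
              ┃A1:              ┃■■■■■■■■■■         
              ┃       A       B ┃■■■■■■■■■■         
              ┃-----------------┃■■■■■■■■■■         
              ┃  1      [0]  399┃■■■■■■■■■■         
              ┃  2        0     ┃                   
              ┃  3        0     ┃                   
              ┃  4        0     ┃                   
              ┃  5        0     ┃                   
              ┃  6     5070     ┃                   
              ┃  7      222     ┗━━━━━━━━━━━━━━━━━━━
              ┗━━━━━━━━━━━━━━━━━━━━━━━━━━━━━━━━━━━┛ 
                                                    
                                                    
                                                    
                                                    
                                                    
                                                    
                                                    
                                                    
                                                    


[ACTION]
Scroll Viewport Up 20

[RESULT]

                                                    
                                ┏━━━━━━━━━━━━━━━━━━━
                                ┃ Minesweeper       
                                ┠───────────────────
                                ┃ 12■■■■■■■         
                                ┃ 1■■■■■■■■         
                                ┃12■■■■■■■■         
              ┏━━━━━━━━━━━━━━━━━┃■■■■■■■■■■         
              ┃ Spreadsheet     ┃■■■■■■■■■■         
              ┠─────────────────┃■■■■■■■■■■         
              ┃A1:              ┃■■■■■■■■■■         
              ┃       A       B ┃■■■■■■■■■■         
              ┃-----------------┃■■■■■■■■■■         
              ┃  1      [0]  399┃■■■■■■■■■■         
              ┃  2        0     ┃                   
              ┃  3        0     ┃                   
              ┃  4        0     ┃                   
              ┃  5        0     ┃                   
              ┃  6     5070     ┃                   
              ┃  7      222     ┗━━━━━━━━━━━━━━━━━━━
              ┗━━━━━━━━━━━━━━━━━━━━━━━━━━━━━━━━━━━┛ 
                                                    
                                                    
                                                    


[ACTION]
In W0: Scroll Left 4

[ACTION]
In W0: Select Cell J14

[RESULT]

                                                    
                                ┏━━━━━━━━━━━━━━━━━━━
                                ┃ Minesweeper       
                                ┠───────────────────
                                ┃ 12■■■■■■■         
                                ┃ 1■■■■■■■■         
                                ┃12■■■■■■■■         
              ┏━━━━━━━━━━━━━━━━━┃■■■■■■■■■■         
              ┃ Spreadsheet     ┃■■■■■■■■■■         
              ┠─────────────────┃■■■■■■■■■■         
              ┃J14:             ┃■■■■■■■■■■         
              ┃       A       B ┃■■■■■■■■■■         
              ┃-----------------┃■■■■■■■■■■         
              ┃  1        0  399┃■■■■■■■■■■         
              ┃  2        0     ┃                   
              ┃  3        0     ┃                   
              ┃  4        0     ┃                   
              ┃  5        0     ┃                   
              ┃  6     5070     ┃                   
              ┃  7      222     ┗━━━━━━━━━━━━━━━━━━━
              ┗━━━━━━━━━━━━━━━━━━━━━━━━━━━━━━━━━━━┛ 
                                                    
                                                    
                                                    


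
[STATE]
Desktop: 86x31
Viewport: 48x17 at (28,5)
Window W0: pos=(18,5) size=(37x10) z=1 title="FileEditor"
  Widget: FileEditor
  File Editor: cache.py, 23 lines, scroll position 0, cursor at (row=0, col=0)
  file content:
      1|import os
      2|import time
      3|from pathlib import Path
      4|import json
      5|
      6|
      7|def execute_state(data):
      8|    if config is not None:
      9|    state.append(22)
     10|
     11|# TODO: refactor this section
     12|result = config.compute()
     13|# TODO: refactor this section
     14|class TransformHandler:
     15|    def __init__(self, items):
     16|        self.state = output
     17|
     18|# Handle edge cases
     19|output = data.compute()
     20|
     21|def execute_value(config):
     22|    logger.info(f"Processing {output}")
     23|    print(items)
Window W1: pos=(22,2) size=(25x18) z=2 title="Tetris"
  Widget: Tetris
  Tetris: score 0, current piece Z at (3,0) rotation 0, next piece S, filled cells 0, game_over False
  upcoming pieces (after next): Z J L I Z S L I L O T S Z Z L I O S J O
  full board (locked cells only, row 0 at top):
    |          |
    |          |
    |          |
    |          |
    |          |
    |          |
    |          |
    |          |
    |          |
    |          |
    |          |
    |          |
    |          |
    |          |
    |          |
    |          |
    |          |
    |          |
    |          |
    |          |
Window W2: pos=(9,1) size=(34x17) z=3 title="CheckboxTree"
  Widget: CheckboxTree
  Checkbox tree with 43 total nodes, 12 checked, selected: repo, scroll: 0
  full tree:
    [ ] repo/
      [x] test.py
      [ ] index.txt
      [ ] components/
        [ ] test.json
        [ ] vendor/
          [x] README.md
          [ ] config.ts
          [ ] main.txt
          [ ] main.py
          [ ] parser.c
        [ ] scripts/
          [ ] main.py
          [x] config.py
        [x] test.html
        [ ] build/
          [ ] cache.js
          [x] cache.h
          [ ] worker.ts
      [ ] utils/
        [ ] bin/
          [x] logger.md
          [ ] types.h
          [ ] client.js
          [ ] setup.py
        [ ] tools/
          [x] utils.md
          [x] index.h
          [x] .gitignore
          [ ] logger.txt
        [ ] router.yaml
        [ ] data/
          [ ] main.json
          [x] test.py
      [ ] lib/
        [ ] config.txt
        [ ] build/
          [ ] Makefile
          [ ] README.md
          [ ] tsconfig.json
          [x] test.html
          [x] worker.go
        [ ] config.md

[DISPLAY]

              ┃   ┃━━━━━━━┓                     
              ┃   ┃       ┃                     
              ┃   ┃───────┨                     
              ┃   ┃      ▲┃                     
              ┃   ┃      █┃                     
md            ┃   ┃      ░┃                     
ts            ┃   ┃      ░┃                     
t             ┃   ┃      ░┃                     
              ┃   ┃      ▼┃                     
c             ┃   ┃━━━━━━━┛                     
              ┃   ┃                             
              ┃   ┃                             
━━━━━━━━━━━━━━┛   ┃                             
     │            ┃                             
━━━━━━━━━━━━━━━━━━┛                             
                                                
                                                


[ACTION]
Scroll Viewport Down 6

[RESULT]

ts            ┃   ┃      ░┃                     
t             ┃   ┃      ░┃                     
              ┃   ┃      ▼┃                     
c             ┃   ┃━━━━━━━┛                     
              ┃   ┃                             
              ┃   ┃                             
━━━━━━━━━━━━━━┛   ┃                             
     │            ┃                             
━━━━━━━━━━━━━━━━━━┛                             
                                                
                                                
                                                
                                                
                                                
                                                
                                                
                                                


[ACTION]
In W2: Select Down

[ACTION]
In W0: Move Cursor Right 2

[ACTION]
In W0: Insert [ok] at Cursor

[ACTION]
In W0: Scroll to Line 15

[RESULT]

ts            ┃   ┃      ░┃                     
t             ┃   ┃      █┃                     
              ┃   ┃      ▼┃                     
c             ┃   ┃━━━━━━━┛                     
              ┃   ┃                             
              ┃   ┃                             
━━━━━━━━━━━━━━┛   ┃                             
     │            ┃                             
━━━━━━━━━━━━━━━━━━┛                             
                                                
                                                
                                                
                                                
                                                
                                                
                                                
                                                


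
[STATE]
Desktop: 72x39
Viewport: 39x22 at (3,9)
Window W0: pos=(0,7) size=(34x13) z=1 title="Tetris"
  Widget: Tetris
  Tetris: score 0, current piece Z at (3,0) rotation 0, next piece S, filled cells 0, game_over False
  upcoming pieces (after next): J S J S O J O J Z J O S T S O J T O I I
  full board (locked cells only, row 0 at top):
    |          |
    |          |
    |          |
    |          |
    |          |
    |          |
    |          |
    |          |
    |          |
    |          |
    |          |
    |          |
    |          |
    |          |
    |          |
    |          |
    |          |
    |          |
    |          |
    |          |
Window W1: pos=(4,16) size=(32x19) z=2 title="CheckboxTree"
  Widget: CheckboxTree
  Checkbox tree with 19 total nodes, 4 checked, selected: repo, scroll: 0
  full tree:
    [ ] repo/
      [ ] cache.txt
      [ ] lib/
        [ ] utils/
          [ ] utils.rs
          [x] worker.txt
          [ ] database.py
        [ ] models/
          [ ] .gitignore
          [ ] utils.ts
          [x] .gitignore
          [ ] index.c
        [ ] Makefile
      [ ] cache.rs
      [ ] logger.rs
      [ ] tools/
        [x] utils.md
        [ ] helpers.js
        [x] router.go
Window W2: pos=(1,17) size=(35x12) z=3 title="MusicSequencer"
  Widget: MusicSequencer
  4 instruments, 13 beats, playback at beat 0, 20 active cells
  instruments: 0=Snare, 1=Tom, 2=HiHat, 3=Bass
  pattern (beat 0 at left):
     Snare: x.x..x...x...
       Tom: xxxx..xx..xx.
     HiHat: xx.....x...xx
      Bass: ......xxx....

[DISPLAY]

──────────────────────────────┨        
        │Next:                ┃        
        │ ░░                  ┃        
        │░░                   ┃        
        │                     ┃        
        │                     ┃        
        │                     ┃        
 ┏━━━━━━━━━━━━━━━━━━━━━━━━━━━━━━┓      
━━━━━━━━━━━━━━━━━━━━━━━━━━━━━━━━┓      
MusicSequencer                  ┃      
────────────────────────────────┨      
     ▼123456789012              ┃      
Snare█·█··█···█···              ┃      
  Tom████··██··██·              ┃      
HiHat██·····█···██              ┃      
 Bass······███····              ┃      
                                ┃      
                                ┃      
                                ┃      
━━━━━━━━━━━━━━━━━━━━━━━━━━━━━━━━┛      
 ┃       [x] .gitignore         ┃      
 ┃       [ ] index.c            ┃      


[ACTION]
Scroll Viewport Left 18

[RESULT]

┠────────────────────────────────┨     
┃          │Next:                ┃     
┃          │ ░░                  ┃     
┃          │░░                   ┃     
┃          │                     ┃     
┃          │                     ┃     
┃          │                     ┃     
┃   ┏━━━━━━━━━━━━━━━━━━━━━━━━━━━━━━┓   
┃┏━━━━━━━━━━━━━━━━━━━━━━━━━━━━━━━━━┓   
┃┃ MusicSequencer                  ┃   
┗┠─────────────────────────────────┨   
 ┃      ▼123456789012              ┃   
 ┃ Snare█·█··█···█···              ┃   
 ┃   Tom████··██··██·              ┃   
 ┃ HiHat██·····█···██              ┃   
 ┃  Bass······███····              ┃   
 ┃                                 ┃   
 ┃                                 ┃   
 ┃                                 ┃   
 ┗━━━━━━━━━━━━━━━━━━━━━━━━━━━━━━━━━┛   
    ┃       [x] .gitignore         ┃   
    ┃       [ ] index.c            ┃   


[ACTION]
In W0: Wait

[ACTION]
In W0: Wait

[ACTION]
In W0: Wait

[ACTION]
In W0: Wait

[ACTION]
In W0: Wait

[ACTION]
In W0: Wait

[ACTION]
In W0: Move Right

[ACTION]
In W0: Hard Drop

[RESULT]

┠────────────────────────────────┨     
┃          │Next:                ┃     
┃          │█                    ┃     
┃          │███                  ┃     
┃          │                     ┃     
┃          │                     ┃     
┃          │                     ┃     
┃   ┏━━━━━━━━━━━━━━━━━━━━━━━━━━━━━━┓   
┃┏━━━━━━━━━━━━━━━━━━━━━━━━━━━━━━━━━┓   
┃┃ MusicSequencer                  ┃   
┗┠─────────────────────────────────┨   
 ┃      ▼123456789012              ┃   
 ┃ Snare█·█··█···█···              ┃   
 ┃   Tom████··██··██·              ┃   
 ┃ HiHat██·····█···██              ┃   
 ┃  Bass······███····              ┃   
 ┃                                 ┃   
 ┃                                 ┃   
 ┃                                 ┃   
 ┗━━━━━━━━━━━━━━━━━━━━━━━━━━━━━━━━━┛   
    ┃       [x] .gitignore         ┃   
    ┃       [ ] index.c            ┃   


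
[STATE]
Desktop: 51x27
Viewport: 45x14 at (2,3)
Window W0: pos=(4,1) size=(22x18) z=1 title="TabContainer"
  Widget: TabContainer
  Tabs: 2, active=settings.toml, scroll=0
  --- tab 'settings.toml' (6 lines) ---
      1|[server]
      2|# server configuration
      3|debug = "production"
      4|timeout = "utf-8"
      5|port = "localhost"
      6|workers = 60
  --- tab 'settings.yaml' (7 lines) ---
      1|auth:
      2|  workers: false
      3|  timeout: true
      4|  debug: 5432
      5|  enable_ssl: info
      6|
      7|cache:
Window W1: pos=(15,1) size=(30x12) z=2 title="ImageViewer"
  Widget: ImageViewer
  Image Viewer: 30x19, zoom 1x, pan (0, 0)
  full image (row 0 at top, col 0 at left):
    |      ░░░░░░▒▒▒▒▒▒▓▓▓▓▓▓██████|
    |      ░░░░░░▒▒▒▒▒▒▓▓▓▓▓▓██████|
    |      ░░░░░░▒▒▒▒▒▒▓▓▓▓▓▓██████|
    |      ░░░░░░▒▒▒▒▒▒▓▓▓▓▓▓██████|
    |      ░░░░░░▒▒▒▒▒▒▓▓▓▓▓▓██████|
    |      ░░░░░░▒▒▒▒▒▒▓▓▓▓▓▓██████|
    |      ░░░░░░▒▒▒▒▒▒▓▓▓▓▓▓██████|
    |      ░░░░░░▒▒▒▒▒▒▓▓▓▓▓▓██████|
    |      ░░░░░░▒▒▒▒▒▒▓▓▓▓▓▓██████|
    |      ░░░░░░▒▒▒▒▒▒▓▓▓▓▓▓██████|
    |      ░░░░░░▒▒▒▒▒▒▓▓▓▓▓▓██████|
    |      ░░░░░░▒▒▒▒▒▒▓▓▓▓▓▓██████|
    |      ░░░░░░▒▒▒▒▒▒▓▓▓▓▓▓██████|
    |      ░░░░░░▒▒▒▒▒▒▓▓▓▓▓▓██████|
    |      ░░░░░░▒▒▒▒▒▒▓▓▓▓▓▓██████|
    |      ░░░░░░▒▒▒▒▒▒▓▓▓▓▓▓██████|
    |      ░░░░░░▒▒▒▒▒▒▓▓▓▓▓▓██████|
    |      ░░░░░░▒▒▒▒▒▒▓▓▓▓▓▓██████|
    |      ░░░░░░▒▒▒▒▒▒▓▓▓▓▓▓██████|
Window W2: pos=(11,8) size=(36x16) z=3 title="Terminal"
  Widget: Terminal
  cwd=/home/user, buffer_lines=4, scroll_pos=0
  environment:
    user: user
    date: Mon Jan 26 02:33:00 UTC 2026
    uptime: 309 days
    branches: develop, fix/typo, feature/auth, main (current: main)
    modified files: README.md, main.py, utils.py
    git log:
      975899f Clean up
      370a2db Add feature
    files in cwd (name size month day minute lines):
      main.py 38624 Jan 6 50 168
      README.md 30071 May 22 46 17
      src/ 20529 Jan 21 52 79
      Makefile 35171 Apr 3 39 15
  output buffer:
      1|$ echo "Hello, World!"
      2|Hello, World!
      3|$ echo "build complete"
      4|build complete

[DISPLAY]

  ┠──────────┠────────────────────────────┨  
  ┃[settings.┃      ░░░░░░▒▒▒▒▒▒▓▓▓▓▓▓████┃  
  ┃──────────┃      ░░░░░░▒▒▒▒▒▒▓▓▓▓▓▓████┃  
  ┃[server]  ┃      ░░░░░░▒▒▒▒▒▒▓▓▓▓▓▓████┃  
  ┃# server c┃      ░░░░░░▒▒▒▒▒▒▓▓▓▓▓▓████┃  
  ┃debug ┏━━━━━━━━━━━━━━━━━━━━━━━━━━━━━━━━━━┓
  ┃timeou┃ Terminal                         ┃
  ┃port =┠──────────────────────────────────┨
  ┃worker┃$ echo "Hello, World!"            ┃
  ┃      ┃Hello, World!                     ┃
  ┃      ┃$ echo "build complete"           ┃
  ┃      ┃build complete                    ┃
  ┃      ┃$ █                               ┃
  ┃      ┃                                  ┃


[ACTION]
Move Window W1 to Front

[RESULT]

  ┠──────────┠────────────────────────────┨  
  ┃[settings.┃      ░░░░░░▒▒▒▒▒▒▓▓▓▓▓▓████┃  
  ┃──────────┃      ░░░░░░▒▒▒▒▒▒▓▓▓▓▓▓████┃  
  ┃[server]  ┃      ░░░░░░▒▒▒▒▒▒▓▓▓▓▓▓████┃  
  ┃# server c┃      ░░░░░░▒▒▒▒▒▒▓▓▓▓▓▓████┃  
  ┃debug ┏━━━┃      ░░░░░░▒▒▒▒▒▒▓▓▓▓▓▓████┃━┓
  ┃timeou┃ Te┃      ░░░░░░▒▒▒▒▒▒▓▓▓▓▓▓████┃ ┃
  ┃port =┠───┃      ░░░░░░▒▒▒▒▒▒▓▓▓▓▓▓████┃─┨
  ┃worker┃$ e┃      ░░░░░░▒▒▒▒▒▒▓▓▓▓▓▓████┃ ┃
  ┃      ┃Hel┗━━━━━━━━━━━━━━━━━━━━━━━━━━━━┛ ┃
  ┃      ┃$ echo "build complete"           ┃
  ┃      ┃build complete                    ┃
  ┃      ┃$ █                               ┃
  ┃      ┃                                  ┃


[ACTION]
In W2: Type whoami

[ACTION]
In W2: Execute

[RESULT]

  ┠──────────┠────────────────────────────┨  
  ┃[settings.┃      ░░░░░░▒▒▒▒▒▒▓▓▓▓▓▓████┃  
  ┃──────────┃      ░░░░░░▒▒▒▒▒▒▓▓▓▓▓▓████┃  
  ┃[server]  ┃      ░░░░░░▒▒▒▒▒▒▓▓▓▓▓▓████┃  
  ┃# server c┃      ░░░░░░▒▒▒▒▒▒▓▓▓▓▓▓████┃  
  ┃debug ┏━━━┃      ░░░░░░▒▒▒▒▒▒▓▓▓▓▓▓████┃━┓
  ┃timeou┃ Te┃      ░░░░░░▒▒▒▒▒▒▓▓▓▓▓▓████┃ ┃
  ┃port =┠───┃      ░░░░░░▒▒▒▒▒▒▓▓▓▓▓▓████┃─┨
  ┃worker┃$ e┃      ░░░░░░▒▒▒▒▒▒▓▓▓▓▓▓████┃ ┃
  ┃      ┃Hel┗━━━━━━━━━━━━━━━━━━━━━━━━━━━━┛ ┃
  ┃      ┃$ echo "build complete"           ┃
  ┃      ┃build complete                    ┃
  ┃      ┃$ whoami                          ┃
  ┃      ┃user                              ┃


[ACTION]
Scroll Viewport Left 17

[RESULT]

    ┠──────────┠────────────────────────────┨
    ┃[settings.┃      ░░░░░░▒▒▒▒▒▒▓▓▓▓▓▓████┃
    ┃──────────┃      ░░░░░░▒▒▒▒▒▒▓▓▓▓▓▓████┃
    ┃[server]  ┃      ░░░░░░▒▒▒▒▒▒▓▓▓▓▓▓████┃
    ┃# server c┃      ░░░░░░▒▒▒▒▒▒▓▓▓▓▓▓████┃
    ┃debug ┏━━━┃      ░░░░░░▒▒▒▒▒▒▓▓▓▓▓▓████┃
    ┃timeou┃ Te┃      ░░░░░░▒▒▒▒▒▒▓▓▓▓▓▓████┃
    ┃port =┠───┃      ░░░░░░▒▒▒▒▒▒▓▓▓▓▓▓████┃
    ┃worker┃$ e┃      ░░░░░░▒▒▒▒▒▒▓▓▓▓▓▓████┃
    ┃      ┃Hel┗━━━━━━━━━━━━━━━━━━━━━━━━━━━━┛
    ┃      ┃$ echo "build complete"          
    ┃      ┃build complete                   
    ┃      ┃$ whoami                         
    ┃      ┃user                             


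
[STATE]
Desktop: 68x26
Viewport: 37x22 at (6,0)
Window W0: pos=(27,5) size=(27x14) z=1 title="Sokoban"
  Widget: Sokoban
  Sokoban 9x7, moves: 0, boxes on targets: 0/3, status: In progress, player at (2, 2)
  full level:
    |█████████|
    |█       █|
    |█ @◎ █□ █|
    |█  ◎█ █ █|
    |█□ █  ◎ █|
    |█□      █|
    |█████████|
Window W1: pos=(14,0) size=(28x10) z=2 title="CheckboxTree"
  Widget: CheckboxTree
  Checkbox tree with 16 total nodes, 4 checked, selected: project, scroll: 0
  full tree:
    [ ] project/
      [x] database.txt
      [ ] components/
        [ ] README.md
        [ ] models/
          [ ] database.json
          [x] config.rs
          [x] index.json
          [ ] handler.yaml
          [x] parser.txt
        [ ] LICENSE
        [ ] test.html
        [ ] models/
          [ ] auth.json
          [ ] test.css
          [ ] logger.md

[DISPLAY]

        ┏━━━━━━━━━━━━━━━━━━━━━━━━━━┓ 
        ┃ CheckboxTree             ┃ 
        ┠──────────────────────────┨ 
        ┃>[-] project/             ┃ 
        ┃   [x] database.txt       ┃ 
        ┃   [-] components/        ┃━
        ┃     [ ] README.md        ┃ 
        ┃     [-] models/          ┃─
        ┃       [ ] database.json  ┃ 
        ┗━━━━━━━━━━━━━━━━━━━━━━━━━━┛ 
                     ┃█ @◎ █□ █      
                     ┃█  ◎█ █ █      
                     ┃█□ █  ◎ █      
                     ┃█□      █      
                     ┃█████████      
                     ┃Moves: 0  0/3  
                     ┃               
                     ┃               
                     ┗━━━━━━━━━━━━━━━
                                     
                                     
                                     


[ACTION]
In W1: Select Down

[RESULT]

        ┏━━━━━━━━━━━━━━━━━━━━━━━━━━┓ 
        ┃ CheckboxTree             ┃ 
        ┠──────────────────────────┨ 
        ┃ [-] project/             ┃ 
        ┃>  [x] database.txt       ┃ 
        ┃   [-] components/        ┃━
        ┃     [ ] README.md        ┃ 
        ┃     [-] models/          ┃─
        ┃       [ ] database.json  ┃ 
        ┗━━━━━━━━━━━━━━━━━━━━━━━━━━┛ 
                     ┃█ @◎ █□ █      
                     ┃█  ◎█ █ █      
                     ┃█□ █  ◎ █      
                     ┃█□      █      
                     ┃█████████      
                     ┃Moves: 0  0/3  
                     ┃               
                     ┃               
                     ┗━━━━━━━━━━━━━━━
                                     
                                     
                                     


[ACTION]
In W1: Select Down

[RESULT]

        ┏━━━━━━━━━━━━━━━━━━━━━━━━━━┓ 
        ┃ CheckboxTree             ┃ 
        ┠──────────────────────────┨ 
        ┃ [-] project/             ┃ 
        ┃   [x] database.txt       ┃ 
        ┃>  [-] components/        ┃━
        ┃     [ ] README.md        ┃ 
        ┃     [-] models/          ┃─
        ┃       [ ] database.json  ┃ 
        ┗━━━━━━━━━━━━━━━━━━━━━━━━━━┛ 
                     ┃█ @◎ █□ █      
                     ┃█  ◎█ █ █      
                     ┃█□ █  ◎ █      
                     ┃█□      █      
                     ┃█████████      
                     ┃Moves: 0  0/3  
                     ┃               
                     ┃               
                     ┗━━━━━━━━━━━━━━━
                                     
                                     
                                     


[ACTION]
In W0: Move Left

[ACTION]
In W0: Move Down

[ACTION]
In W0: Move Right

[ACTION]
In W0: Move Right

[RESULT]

        ┏━━━━━━━━━━━━━━━━━━━━━━━━━━┓ 
        ┃ CheckboxTree             ┃ 
        ┠──────────────────────────┨ 
        ┃ [-] project/             ┃ 
        ┃   [x] database.txt       ┃ 
        ┃>  [-] components/        ┃━
        ┃     [ ] README.md        ┃ 
        ┃     [-] models/          ┃─
        ┃       [ ] database.json  ┃ 
        ┗━━━━━━━━━━━━━━━━━━━━━━━━━━┛ 
                     ┃█  ◎ █□ █      
                     ┃█  +█ █ █      
                     ┃█□ █  ◎ █      
                     ┃█□      █      
                     ┃█████████      
                     ┃Moves: 4  0/3  
                     ┃               
                     ┃               
                     ┗━━━━━━━━━━━━━━━
                                     
                                     
                                     
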